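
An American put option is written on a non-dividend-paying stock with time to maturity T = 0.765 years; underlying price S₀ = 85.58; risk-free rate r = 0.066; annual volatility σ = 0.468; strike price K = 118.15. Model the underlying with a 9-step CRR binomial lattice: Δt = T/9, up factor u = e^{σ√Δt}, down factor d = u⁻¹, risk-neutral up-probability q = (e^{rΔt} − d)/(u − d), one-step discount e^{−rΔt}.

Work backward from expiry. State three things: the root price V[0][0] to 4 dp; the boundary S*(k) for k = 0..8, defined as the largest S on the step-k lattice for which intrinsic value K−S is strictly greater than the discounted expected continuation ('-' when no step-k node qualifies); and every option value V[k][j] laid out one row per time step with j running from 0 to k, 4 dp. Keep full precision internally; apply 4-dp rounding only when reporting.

price = 34.8422
boundary = - - 65.1416 74.6647 65.1416 74.6647 65.1416 74.6647 85.5800
tree:
34.8422
43.5993 26.0018
53.0084 34.1720 17.6787
61.3169 43.4853 24.7366 10.4333
68.5657 53.0084 33.4420 15.8340 4.8534
74.8899 61.3169 43.4853 23.2278 8.2127 1.3638
80.4075 68.5657 53.0084 32.6480 13.5531 2.6708 0.0000
85.2214 74.8899 61.3169 43.4853 21.5865 5.2303 0.0000 0.0000
89.4213 80.4075 68.5657 53.0084 32.5700 10.2428 0.0000 0.0000 0.0000
93.0855 85.2214 74.8899 61.3169 43.4853 20.0590 0.0000 0.0000 0.0000 0.0000

params: Δt=0.08500 u=1.14619 d=0.87245 q=0.48649 e^(-rΔt)=0.99441
t_9 payoffs: 93.0855 85.2214 74.8899 61.3169 43.4853 20.0590 0.0000 0.0000 0.0000 0.0000
t_8: node(8,0) S=28.7287 payoff=89.4213 vs cont=88.7603 → 89.4213 [stop]  node(8,1) S=37.7425 payoff=80.4075 vs cont=79.7466 → 80.4075 [stop]  node(8,2) S=49.5843 payoff=68.5657 vs cont=67.9047 → 68.5657 [stop]  node(8,3) S=65.1416 payoff=53.0084 vs cont=52.3475 → 53.0084 [stop]  node(8,4) S=85.5800 payoff=32.5700 vs cont=31.9090 → 32.5700 [stop]  node(8,5) S=112.4311 payoff=5.7189 vs cont=10.2428 → 10.2428 [wait]  node(8,6) S=147.7067 payoff=0.0000 vs cont=0.0000 → 0.0000 [wait]  node(8,7) S=194.0503 payoff=0.0000 vs cont=0.0000 → 0.0000 [wait]  node(8,8) S=254.9343 payoff=0.0000 vs cont=0.0000 → 0.0000 [wait]  ⇒ S*(8)=85.5800
t_7: node(7,0) S=32.9286 payoff=85.2214 vs cont=84.5604 → 85.2214 [stop]  node(7,1) S=43.2601 payoff=74.8899 vs cont=74.2290 → 74.8899 [stop]  node(7,2) S=56.8331 payoff=61.3169 vs cont=60.6559 → 61.3169 [stop]  node(7,3) S=74.6647 payoff=43.4853 vs cont=42.8243 → 43.4853 [stop]  node(7,4) S=98.0910 payoff=20.0590 vs cont=21.5865 → 21.5865 [wait]  node(7,5) S=128.8675 payoff=0.0000 vs cont=5.2303 → 5.2303 [wait]  node(7,6) S=169.3001 payoff=0.0000 vs cont=0.0000 → 0.0000 [wait]  node(7,7) S=222.4187 payoff=0.0000 vs cont=0.0000 → 0.0000 [wait]  ⇒ S*(7)=74.6647
t_6: node(6,0) S=37.7425 payoff=80.4075 vs cont=79.7466 → 80.4075 [stop]  node(6,1) S=49.5843 payoff=68.5657 vs cont=67.9047 → 68.5657 [stop]  node(6,2) S=65.1416 payoff=53.0084 vs cont=52.3475 → 53.0084 [stop]  node(6,3) S=85.5800 payoff=32.5700 vs cont=32.6480 → 32.6480 [wait]  node(6,4) S=112.4311 payoff=5.7189 vs cont=13.5531 → 13.5531 [wait]  node(6,5) S=147.7067 payoff=0.0000 vs cont=2.6708 → 2.6708 [wait]  node(6,6) S=194.0503 payoff=0.0000 vs cont=0.0000 → 0.0000 [wait]  ⇒ S*(6)=65.1416
t_5: node(5,0) S=43.2601 payoff=74.8899 vs cont=74.2290 → 74.8899 [stop]  node(5,1) S=56.8331 payoff=61.3169 vs cont=60.6559 → 61.3169 [stop]  node(5,2) S=74.6647 payoff=43.4853 vs cont=42.8621 → 43.4853 [stop]  node(5,3) S=98.0910 payoff=20.0590 vs cont=23.2278 → 23.2278 [wait]  node(5,4) S=128.8675 payoff=0.0000 vs cont=8.2127 → 8.2127 [wait]  node(5,5) S=169.3001 payoff=0.0000 vs cont=1.3638 → 1.3638 [wait]  ⇒ S*(5)=74.6647
t_4: node(4,0) S=49.5843 payoff=68.5657 vs cont=67.9047 → 68.5657 [stop]  node(4,1) S=65.1416 payoff=53.0084 vs cont=52.3475 → 53.0084 [stop]  node(4,2) S=85.5800 payoff=32.5700 vs cont=33.4420 → 33.4420 [wait]  node(4,3) S=112.4311 payoff=5.7189 vs cont=15.8340 → 15.8340 [wait]  node(4,4) S=147.7067 payoff=0.0000 vs cont=4.8534 → 4.8534 [wait]  ⇒ S*(4)=65.1416
t_3: node(3,0) S=56.8331 payoff=61.3169 vs cont=60.6559 → 61.3169 [stop]  node(3,1) S=74.6647 payoff=43.4853 vs cont=43.2462 → 43.4853 [stop]  node(3,2) S=98.0910 payoff=20.0590 vs cont=24.7366 → 24.7366 [wait]  node(3,3) S=128.8675 payoff=0.0000 vs cont=10.4333 → 10.4333 [wait]  ⇒ S*(3)=74.6647
t_2: node(2,0) S=65.1416 payoff=53.0084 vs cont=52.3475 → 53.0084 [stop]  node(2,1) S=85.5800 payoff=32.5700 vs cont=34.1720 → 34.1720 [wait]  node(2,2) S=112.4311 payoff=5.7189 vs cont=17.6787 → 17.6787 [wait]  ⇒ S*(2)=65.1416
t_1: node(1,0) S=74.6647 payoff=43.4853 vs cont=43.5993 → 43.5993 [wait]  node(1,1) S=98.0910 payoff=20.0590 vs cont=26.0018 → 26.0018 [wait]  ⇒ S*(1)=-
t_0: node(0,0) S=85.5800 payoff=32.5700 vs cont=34.8422 → 34.8422 [wait]  ⇒ S*(0)=-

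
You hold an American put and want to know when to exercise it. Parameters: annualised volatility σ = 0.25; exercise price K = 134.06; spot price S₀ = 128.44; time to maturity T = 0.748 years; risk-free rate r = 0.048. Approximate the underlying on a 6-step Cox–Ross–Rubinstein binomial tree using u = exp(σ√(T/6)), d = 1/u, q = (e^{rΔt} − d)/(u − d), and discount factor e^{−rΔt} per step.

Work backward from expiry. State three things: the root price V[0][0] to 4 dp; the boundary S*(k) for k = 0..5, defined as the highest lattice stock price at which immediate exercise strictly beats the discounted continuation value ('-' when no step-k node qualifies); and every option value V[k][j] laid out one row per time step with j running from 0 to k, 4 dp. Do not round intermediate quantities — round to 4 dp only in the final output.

price = 12.4823
boundary = - - 107.6539 98.5585 107.6539 117.5885
tree:
12.4823
18.5059 6.8851
26.4061 11.1900 2.8612
35.5015 17.5845 5.2239 0.6419
43.8284 26.4061 9.3793 1.3230 0.0000
51.4517 35.5015 16.4715 2.7268 0.0000 0.0000
58.4310 43.8284 26.4061 5.6200 0.0000 0.0000 0.0000

Δt=0.12467, u=1.09228, d=0.91551, q=0.51190, disc=e^(-rΔt)=0.99403
k=6 terminal: V=max(K-S,0) → 58.4310 43.8284 26.4061 5.6200 0.0000 0.0000 0.0000
k=5: j=0 S=82.6083 intr=51.4517 cont=50.6519 V=51.4517[EX]; j=1 S=98.5585 intr=35.5015 cont=34.7016 V=35.5015[EX]; j=2 S=117.5885 intr=16.4715 cont=15.6717 V=16.4715[EX]; j=3 S=140.2929 intr=0.0000 cont=2.7268 V=2.7268[hold]; j=4 S=167.3811 intr=0.0000 cont=0.0000 V=0.0000[hold]; j=5 S=199.6995 intr=0.0000 cont=0.0000 V=0.0000[hold]  S*(5)=117.5885
k=4: j=0 S=90.2316 intr=43.8284 cont=43.0285 V=43.8284[EX]; j=1 S=107.6539 intr=26.4061 cont=25.6063 V=26.4061[EX]; j=2 S=128.4400 intr=5.6200 cont=9.3793 V=9.3793[hold]; j=3 S=153.2396 intr=0.0000 cont=1.3230 V=1.3230[hold]; j=4 S=182.8276 intr=0.0000 cont=0.0000 V=0.0000[hold]  S*(4)=107.6539
k=3: j=0 S=98.5585 intr=35.5015 cont=34.7016 V=35.5015[EX]; j=1 S=117.5885 intr=16.4715 cont=17.5845 V=17.5845[hold]; j=2 S=140.2929 intr=0.0000 cont=5.2239 V=5.2239[hold]; j=3 S=167.3811 intr=0.0000 cont=0.6419 V=0.6419[hold]  S*(3)=98.5585
k=2: j=0 S=107.6539 intr=26.4061 cont=26.1727 V=26.4061[EX]; j=1 S=128.4400 intr=5.6200 cont=11.1900 V=11.1900[hold]; j=2 S=153.2396 intr=0.0000 cont=2.8612 V=2.8612[hold]  S*(2)=107.6539
k=1: j=0 S=117.5885 intr=16.4715 cont=18.5059 V=18.5059[hold]; j=1 S=140.2929 intr=0.0000 cont=6.8851 V=6.8851[hold]  S*(1)=-
k=0: j=0 S=128.4400 intr=5.6200 cont=12.4823 V=12.4823[hold]  S*(0)=-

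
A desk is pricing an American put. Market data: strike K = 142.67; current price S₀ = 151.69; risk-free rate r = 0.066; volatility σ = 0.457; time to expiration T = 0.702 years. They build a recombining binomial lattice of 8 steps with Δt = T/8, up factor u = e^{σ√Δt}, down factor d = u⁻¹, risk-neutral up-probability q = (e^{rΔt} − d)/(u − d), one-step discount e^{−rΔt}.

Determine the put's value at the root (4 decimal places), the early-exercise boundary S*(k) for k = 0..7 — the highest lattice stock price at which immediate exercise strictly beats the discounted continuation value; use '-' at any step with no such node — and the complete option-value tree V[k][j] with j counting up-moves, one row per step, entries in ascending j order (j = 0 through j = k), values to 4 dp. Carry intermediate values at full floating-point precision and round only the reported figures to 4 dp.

Δt=0.08775  u=1.14497  d=0.87339  q=0.48759  discount=0.99423
step 8 (expiry): payoffs max(K−S,0) = 91.3112 75.3413 54.4056 26.9599 0.0000 0.0000 0.0000 0.0000 0.0000
step 7: (k=7,j=0): S=58.8041, (K−S)⁺=83.8659, hold=83.0420 ⇒ V=83.8659 exercise | (k=7,j=1): S=77.0891, (K−S)⁺=65.5809, hold=64.7570 ⇒ V=65.5809 exercise | (k=7,j=2): S=101.0598, (K−S)⁺=41.6102, hold=40.7863 ⇒ V=41.6102 exercise | (k=7,j=3): S=132.4842, (K−S)⁺=10.1858, hold=13.7346 ⇒ V=13.7346 continue | (k=7,j=4): S=173.6800, (K−S)⁺=0.0000, hold=0.0000 ⇒ V=0.0000 continue | (k=7,j=5): S=227.6855, (K−S)⁺=0.0000, hold=0.0000 ⇒ V=0.0000 continue | (k=7,j=6): S=298.4839, (K−S)⁺=0.0000, hold=0.0000 ⇒ V=0.0000 continue | (k=7,j=7): S=391.2970, (K−S)⁺=0.0000, hold=0.0000 ⇒ V=0.0000 continue  boundary S*=101.0598
step 6: (k=6,j=0): S=67.3287, (K−S)⁺=75.3413, hold=74.5174 ⇒ V=75.3413 exercise | (k=6,j=1): S=88.2644, (K−S)⁺=54.4056, hold=53.5817 ⇒ V=54.4056 exercise | (k=6,j=2): S=115.7101, (K−S)⁺=26.9599, hold=27.8564 ⇒ V=27.8564 continue | (k=6,j=3): S=151.6900, (K−S)⁺=0.0000, hold=6.9970 ⇒ V=6.9970 continue | (k=6,j=4): S=198.8578, (K−S)⁺=0.0000, hold=0.0000 ⇒ V=0.0000 continue | (k=6,j=5): S=260.6922, (K−S)⁺=0.0000, hold=0.0000 ⇒ V=0.0000 continue | (k=6,j=6): S=341.7541, (K−S)⁺=0.0000, hold=0.0000 ⇒ V=0.0000 continue  boundary S*=88.2644
step 5: (k=5,j=0): S=77.0891, (K−S)⁺=65.5809, hold=64.7570 ⇒ V=65.5809 exercise | (k=5,j=1): S=101.0598, (K−S)⁺=41.6102, hold=41.2209 ⇒ V=41.6102 exercise | (k=5,j=2): S=132.4842, (K−S)⁺=10.1858, hold=17.5833 ⇒ V=17.5833 continue | (k=5,j=3): S=173.6800, (K−S)⁺=0.0000, hold=3.5646 ⇒ V=3.5646 continue | (k=5,j=4): S=227.6855, (K−S)⁺=0.0000, hold=0.0000 ⇒ V=0.0000 continue | (k=5,j=5): S=298.4839, (K−S)⁺=0.0000, hold=0.0000 ⇒ V=0.0000 continue  boundary S*=101.0598
step 4: (k=4,j=0): S=88.2644, (K−S)⁺=54.4056, hold=53.5817 ⇒ V=54.4056 exercise | (k=4,j=1): S=115.7101, (K−S)⁺=26.9599, hold=29.7222 ⇒ V=29.7222 continue | (k=4,j=2): S=151.6900, (K−S)⁺=0.0000, hold=10.6858 ⇒ V=10.6858 continue | (k=4,j=3): S=198.8578, (K−S)⁺=0.0000, hold=1.8160 ⇒ V=1.8160 continue | (k=4,j=4): S=260.6922, (K−S)⁺=0.0000, hold=0.0000 ⇒ V=0.0000 continue  boundary S*=88.2644
step 3: (k=3,j=0): S=101.0598, (K−S)⁺=41.6102, hold=42.1254 ⇒ V=42.1254 continue | (k=3,j=1): S=132.4842, (K−S)⁺=10.1858, hold=20.3221 ⇒ V=20.3221 continue | (k=3,j=2): S=173.6800, (K−S)⁺=0.0000, hold=6.3242 ⇒ V=6.3242 continue | (k=3,j=3): S=227.6855, (K−S)⁺=0.0000, hold=0.9251 ⇒ V=0.9251 continue  boundary S*=-
step 2: (k=2,j=0): S=115.7101, (K−S)⁺=26.9599, hold=31.3123 ⇒ V=31.3123 continue | (k=2,j=1): S=151.6900, (K−S)⁺=0.0000, hold=13.4189 ⇒ V=13.4189 continue | (k=2,j=2): S=198.8578, (K−S)⁺=0.0000, hold=3.6703 ⇒ V=3.6703 continue  boundary S*=-
step 1: (k=1,j=0): S=132.4842, (K−S)⁺=10.1858, hold=22.4571 ⇒ V=22.4571 continue | (k=1,j=1): S=173.6800, (K−S)⁺=0.0000, hold=8.6155 ⇒ V=8.6155 continue  boundary S*=-
step 0: (k=0,j=0): S=151.6900, (K−S)⁺=0.0000, hold=15.6173 ⇒ V=15.6173 continue  boundary S*=-

price = 15.6173
boundary = - - - - 88.2644 101.0598 88.2644 101.0598
tree:
15.6173
22.4571 8.6155
31.3123 13.4189 3.6703
42.1254 20.3221 6.3242 0.9251
54.4056 29.7222 10.6858 1.8160 0.0000
65.5809 41.6102 17.5833 3.5646 0.0000 0.0000
75.3413 54.4056 27.8564 6.9970 0.0000 0.0000 0.0000
83.8659 65.5809 41.6102 13.7346 0.0000 0.0000 0.0000 0.0000
91.3112 75.3413 54.4056 26.9599 0.0000 0.0000 0.0000 0.0000 0.0000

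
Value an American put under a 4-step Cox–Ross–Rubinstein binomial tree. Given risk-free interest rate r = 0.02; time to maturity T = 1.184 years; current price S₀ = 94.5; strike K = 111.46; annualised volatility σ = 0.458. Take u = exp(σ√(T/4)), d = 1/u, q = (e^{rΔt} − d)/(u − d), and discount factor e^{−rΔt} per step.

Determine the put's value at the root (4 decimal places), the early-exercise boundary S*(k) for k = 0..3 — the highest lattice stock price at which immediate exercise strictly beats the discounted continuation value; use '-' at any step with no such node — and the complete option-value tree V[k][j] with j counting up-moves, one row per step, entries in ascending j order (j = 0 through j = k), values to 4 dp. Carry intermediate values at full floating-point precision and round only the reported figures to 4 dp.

Δt=0.29600  u=1.28297  d=0.77944  q=0.44982  discount=0.99410
step 4 (expiry): payoffs max(K−S,0) = 76.5810 54.0487 16.9600 0.0000 0.0000
step 3: (k=3,j=0): S=44.7487, (K−S)⁺=66.7113, hold=66.0534 ⇒ V=66.7113 exercise | (k=3,j=1): S=73.6571, (K−S)⁺=37.8029, hold=37.1450 ⇒ V=37.8029 exercise | (k=3,j=2): S=121.2408, (K−S)⁺=0.0000, hold=9.2760 ⇒ V=9.2760 continue | (k=3,j=3): S=199.5643, (K−S)⁺=0.0000, hold=0.0000 ⇒ V=0.0000 continue  boundary S*=73.6571
step 2: (k=2,j=0): S=57.4113, (K−S)⁺=54.0487, hold=53.3908 ⇒ V=54.0487 exercise | (k=2,j=1): S=94.5000, (K−S)⁺=16.9600, hold=24.8236 ⇒ V=24.8236 continue | (k=2,j=2): S=155.5485, (K−S)⁺=0.0000, hold=5.0734 ⇒ V=5.0734 continue  boundary S*=57.4113
step 1: (k=1,j=0): S=73.6571, (K−S)⁺=37.8029, hold=40.6613 ⇒ V=40.6613 continue | (k=1,j=1): S=121.2408, (K−S)⁺=0.0000, hold=15.8455 ⇒ V=15.8455 continue  boundary S*=-
step 0: (k=0,j=0): S=94.5000, (K−S)⁺=16.9600, hold=29.3246 ⇒ V=29.3246 continue  boundary S*=-

price = 29.3246
boundary = - - 57.4113 73.6571
tree:
29.3246
40.6613 15.8455
54.0487 24.8236 5.0734
66.7113 37.8029 9.2760 0.0000
76.5810 54.0487 16.9600 0.0000 0.0000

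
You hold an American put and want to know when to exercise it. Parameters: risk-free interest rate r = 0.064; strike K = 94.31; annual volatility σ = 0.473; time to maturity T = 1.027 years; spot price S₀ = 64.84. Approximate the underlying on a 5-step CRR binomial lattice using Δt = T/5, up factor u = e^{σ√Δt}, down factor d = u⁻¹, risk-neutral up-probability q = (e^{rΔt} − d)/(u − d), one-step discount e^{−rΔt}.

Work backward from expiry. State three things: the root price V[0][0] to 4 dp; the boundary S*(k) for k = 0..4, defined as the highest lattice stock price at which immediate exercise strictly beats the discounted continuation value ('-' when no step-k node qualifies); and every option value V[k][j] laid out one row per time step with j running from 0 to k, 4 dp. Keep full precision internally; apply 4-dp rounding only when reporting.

Δt=0.20540, u=1.23908, d=0.80705, q=0.47724, disc=e^(-rΔt)=0.98694
k=5 terminal: V=max(K-S,0) → 72.1103 60.2264 41.9808 13.9681 0.0000 0.0000
k=4: j=0 S=27.5072 intr=66.8028 cont=65.5711 V=66.8028[EX]; j=1 S=42.2323 intr=52.0777 cont=50.8461 V=52.0777[EX]; j=2 S=64.8400 intr=29.4700 cont=28.2384 V=29.4700[EX]; j=3 S=99.5500 intr=0.0000 cont=7.2066 V=7.2066[hold]; j=4 S=152.8409 intr=0.0000 cont=0.0000 V=0.0000[hold]  S*(4)=64.8400
k=3: j=0 S=34.0836 intr=60.2264 cont=58.9947 V=60.2264[EX]; j=1 S=52.3292 intr=41.9808 cont=40.7492 V=41.9808[EX]; j=2 S=80.3419 intr=13.9681 cont=18.5989 V=18.5989[hold]; j=3 S=123.3504 intr=0.0000 cont=3.7181 V=3.7181[hold]  S*(3)=52.3292
k=2: j=0 S=42.2323 intr=52.0777 cont=50.8461 V=52.0777[EX]; j=1 S=64.8400 intr=29.4700 cont=30.4195 V=30.4195[hold]; j=2 S=99.5500 intr=0.0000 cont=11.3470 V=11.3470[hold]  S*(2)=42.2323
k=1: j=0 S=52.3292 intr=41.9808 cont=41.1964 V=41.9808[EX]; j=1 S=80.3419 intr=13.9681 cont=21.0389 V=21.0389[hold]  S*(1)=52.3292
k=0: j=0 S=64.8400 intr=29.4700 cont=31.5688 V=31.5688[hold]  S*(0)=-

price = 31.5688
boundary = - 52.3292 42.2323 52.3292 64.8400
tree:
31.5688
41.9808 21.0389
52.0777 30.4195 11.3470
60.2264 41.9808 18.5989 3.7181
66.8028 52.0777 29.4700 7.2066 0.0000
72.1103 60.2264 41.9808 13.9681 0.0000 0.0000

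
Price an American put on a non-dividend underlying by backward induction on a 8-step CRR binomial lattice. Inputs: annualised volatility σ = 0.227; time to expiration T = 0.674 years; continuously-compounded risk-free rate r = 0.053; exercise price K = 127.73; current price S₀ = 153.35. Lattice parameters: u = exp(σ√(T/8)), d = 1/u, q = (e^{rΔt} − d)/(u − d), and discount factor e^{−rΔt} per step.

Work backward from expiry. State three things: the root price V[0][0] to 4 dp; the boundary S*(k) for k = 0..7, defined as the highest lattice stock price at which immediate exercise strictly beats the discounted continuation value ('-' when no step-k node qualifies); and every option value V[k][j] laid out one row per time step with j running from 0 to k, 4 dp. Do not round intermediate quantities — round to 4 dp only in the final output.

Δt=0.08425, u=1.06811, d=0.93624, q=0.51747, disc=e^(-rΔt)=0.99554
k=8 terminal: V=max(K-S,0) → 37.2061 24.4555 9.9088 0.0000 0.0000 0.0000 0.0000 0.0000 0.0000
k=7: j=0 S=96.6892 intr=31.0408 cont=30.4717 V=31.0408[EX]; j=1 S=110.3083 intr=17.4217 cont=16.8526 V=17.4217[EX]; j=2 S=125.8457 intr=1.8843 cont=4.7600 V=4.7600[hold]; j=3 S=143.5716 intr=0.0000 cont=0.0000 V=0.0000[hold]; j=4 S=163.7943 intr=0.0000 cont=0.0000 V=0.0000[hold]; j=5 S=186.8655 intr=0.0000 cont=0.0000 V=0.0000[hold]; j=6 S=213.1863 intr=0.0000 cont=0.0000 V=0.0000[hold]; j=7 S=243.2145 intr=0.0000 cont=0.0000 V=0.0000[hold]  S*(7)=110.3083
k=6: j=0 S=103.2745 intr=24.4555 cont=23.8864 V=24.4555[EX]; j=1 S=117.8212 intr=9.9088 cont=10.8212 V=10.8212[hold]; j=2 S=134.4168 intr=0.0000 cont=2.2866 V=2.2866[hold]; j=3 S=153.3500 intr=0.0000 cont=0.0000 V=0.0000[hold]; j=4 S=174.9500 intr=0.0000 cont=0.0000 V=0.0000[hold]; j=5 S=199.5925 intr=0.0000 cont=0.0000 V=0.0000[hold]; j=6 S=227.7059 intr=0.0000 cont=0.0000 V=0.0000[hold]  S*(6)=103.2745
k=5: j=0 S=110.3083 intr=17.4217 cont=17.3226 V=17.4217[EX]; j=1 S=125.8457 intr=1.8843 cont=6.3763 V=6.3763[hold]; j=2 S=143.5716 intr=0.0000 cont=1.0984 V=1.0984[hold]; j=3 S=163.7943 intr=0.0000 cont=0.0000 V=0.0000[hold]; j=4 S=186.8655 intr=0.0000 cont=0.0000 V=0.0000[hold]; j=5 S=213.1863 intr=0.0000 cont=0.0000 V=0.0000[hold]  S*(5)=110.3083
k=4: j=0 S=117.8212 intr=9.9088 cont=11.6539 V=11.6539[hold]; j=1 S=134.4168 intr=0.0000 cont=3.6289 V=3.6289[hold]; j=2 S=153.3500 intr=0.0000 cont=0.5277 V=0.5277[hold]; j=3 S=174.9500 intr=0.0000 cont=0.0000 V=0.0000[hold]; j=4 S=199.5925 intr=0.0000 cont=0.0000 V=0.0000[hold]  S*(4)=-
k=3: j=0 S=125.8457 intr=1.8843 cont=7.4678 V=7.4678[hold]; j=1 S=143.5716 intr=0.0000 cont=2.0151 V=2.0151[hold]; j=2 S=163.7943 intr=0.0000 cont=0.2535 V=0.2535[hold]; j=3 S=186.8655 intr=0.0000 cont=0.0000 V=0.0000[hold]  S*(3)=-
k=2: j=0 S=134.4168 intr=0.0000 cont=4.6255 V=4.6255[hold]; j=1 S=153.3500 intr=0.0000 cont=1.0986 V=1.0986[hold]; j=2 S=174.9500 intr=0.0000 cont=0.1218 V=0.1218[hold]  S*(2)=-
k=1: j=0 S=143.5716 intr=0.0000 cont=2.7879 V=2.7879[hold]; j=1 S=163.7943 intr=0.0000 cont=0.5905 V=0.5905[hold]  S*(1)=-
k=0: j=0 S=153.3500 intr=0.0000 cont=1.6435 V=1.6435[hold]  S*(0)=-

price = 1.6435
boundary = - - - - - 110.3083 103.2745 110.3083
tree:
1.6435
2.7879 0.5905
4.6255 1.0986 0.1218
7.4678 2.0151 0.2535 0.0000
11.6539 3.6289 0.5277 0.0000 0.0000
17.4217 6.3763 1.0984 0.0000 0.0000 0.0000
24.4555 10.8212 2.2866 0.0000 0.0000 0.0000 0.0000
31.0408 17.4217 4.7600 0.0000 0.0000 0.0000 0.0000 0.0000
37.2061 24.4555 9.9088 0.0000 0.0000 0.0000 0.0000 0.0000 0.0000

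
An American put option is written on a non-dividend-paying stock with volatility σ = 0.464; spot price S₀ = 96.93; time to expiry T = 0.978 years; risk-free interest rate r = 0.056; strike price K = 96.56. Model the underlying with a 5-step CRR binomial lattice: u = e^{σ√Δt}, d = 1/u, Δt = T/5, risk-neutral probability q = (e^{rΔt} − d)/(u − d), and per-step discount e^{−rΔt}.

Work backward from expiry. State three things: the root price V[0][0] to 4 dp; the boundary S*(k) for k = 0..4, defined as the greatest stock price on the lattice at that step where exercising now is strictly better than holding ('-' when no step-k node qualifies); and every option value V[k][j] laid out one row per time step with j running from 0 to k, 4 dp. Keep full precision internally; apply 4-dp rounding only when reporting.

price = 15.7876
boundary = - - - 52.3710 64.3004
tree:
15.7876
23.2042 7.9732
32.8161 13.1403 2.4589
44.1890 21.0326 4.7399 0.0000
53.9051 32.2596 9.1369 0.0000 0.0000
61.8187 44.1890 17.6130 0.0000 0.0000 0.0000

Δt=0.19560  u=1.22779  d=0.81447  q=0.47552  discount=0.98911
step 5 (expiry): payoffs max(K−S,0) = 61.8187 44.1890 17.6130 0.0000 0.0000 0.0000
step 4: (k=4,j=0): S=42.6549, (K−S)⁺=53.9051, hold=52.8532 ⇒ V=53.9051 exercise | (k=4,j=1): S=64.3004, (K−S)⁺=32.2596, hold=31.2077 ⇒ V=32.2596 exercise | (k=4,j=2): S=96.9300, (K−S)⁺=0.0000, hold=9.1369 ⇒ V=9.1369 continue | (k=4,j=3): S=146.1177, (K−S)⁺=0.0000, hold=0.0000 ⇒ V=0.0000 continue | (k=4,j=4): S=220.2661, (K−S)⁺=0.0000, hold=0.0000 ⇒ V=0.0000 continue  boundary S*=64.3004
step 3: (k=3,j=0): S=52.3710, (K−S)⁺=44.1890, hold=43.1371 ⇒ V=44.1890 exercise | (k=3,j=1): S=78.9470, (K−S)⁺=17.6130, hold=21.0326 ⇒ V=21.0326 continue | (k=3,j=2): S=119.0092, (K−S)⁺=0.0000, hold=4.7399 ⇒ V=4.7399 continue | (k=3,j=3): S=179.4012, (K−S)⁺=0.0000, hold=0.0000 ⇒ V=0.0000 continue  boundary S*=52.3710
step 2: (k=2,j=0): S=64.3004, (K−S)⁺=32.2596, hold=32.8161 ⇒ V=32.8161 continue | (k=2,j=1): S=96.9300, (K−S)⁺=0.0000, hold=13.1403 ⇒ V=13.1403 continue | (k=2,j=2): S=146.1177, (K−S)⁺=0.0000, hold=2.4589 ⇒ V=2.4589 continue  boundary S*=-
step 1: (k=1,j=0): S=78.9470, (K−S)⁺=17.6130, hold=23.2042 ⇒ V=23.2042 continue | (k=1,j=1): S=119.0092, (K−S)⁺=0.0000, hold=7.9732 ⇒ V=7.9732 continue  boundary S*=-
step 0: (k=0,j=0): S=96.9300, (K−S)⁺=0.0000, hold=15.7876 ⇒ V=15.7876 continue  boundary S*=-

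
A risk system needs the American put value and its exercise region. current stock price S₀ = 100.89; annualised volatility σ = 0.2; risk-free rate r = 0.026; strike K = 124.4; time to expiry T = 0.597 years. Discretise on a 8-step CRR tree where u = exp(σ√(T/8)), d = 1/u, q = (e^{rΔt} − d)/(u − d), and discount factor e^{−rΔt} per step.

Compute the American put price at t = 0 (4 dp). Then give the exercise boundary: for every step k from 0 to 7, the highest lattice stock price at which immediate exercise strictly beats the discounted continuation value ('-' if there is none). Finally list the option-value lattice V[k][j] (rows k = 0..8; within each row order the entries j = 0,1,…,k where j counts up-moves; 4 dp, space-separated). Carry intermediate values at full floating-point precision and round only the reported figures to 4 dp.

Δt=0.07462  u=1.05616  d=0.94683  q=0.50411  discount=0.99806
step 8 (expiry): payoffs max(K−S,0) = 59.2332 51.7088 43.3156 33.9533 23.5100 11.8609 0.0000 0.0000 0.0000
step 7: (k=7,j=0): S=68.8262, (K−S)⁺=55.5738, hold=55.3326 ⇒ V=55.5738 exercise | (k=7,j=1): S=76.7732, (K−S)⁺=47.6268, hold=47.3857 ⇒ V=47.6268 exercise | (k=7,j=2): S=85.6377, (K−S)⁺=38.7623, hold=38.5212 ⇒ V=38.7623 exercise | (k=7,j=3): S=95.5257, (K−S)⁺=28.8743, hold=28.6331 ⇒ V=28.8743 exercise | (k=7,j=4): S=106.5555, (K−S)⁺=17.8445, hold=17.6034 ⇒ V=17.8445 exercise | (k=7,j=5): S=118.8588, (K−S)⁺=5.5412, hold=5.8703 ⇒ V=5.8703 continue | (k=7,j=6): S=132.5827, (K−S)⁺=0.0000, hold=0.0000 ⇒ V=0.0000 continue | (k=7,j=7): S=147.8912, (K−S)⁺=0.0000, hold=0.0000 ⇒ V=0.0000 continue  boundary S*=106.5555
step 6: (k=6,j=0): S=72.6912, (K−S)⁺=51.7088, hold=51.4677 ⇒ V=51.7088 exercise | (k=6,j=1): S=81.0844, (K−S)⁺=43.3156, hold=43.0745 ⇒ V=43.3156 exercise | (k=6,j=2): S=90.4467, (K−S)⁺=33.9533, hold=33.7122 ⇒ V=33.9533 exercise | (k=6,j=3): S=100.8900, (K−S)⁺=23.5100, hold=23.2689 ⇒ V=23.5100 exercise | (k=6,j=4): S=112.5391, (K−S)⁺=11.8609, hold=11.7853 ⇒ V=11.8609 exercise | (k=6,j=5): S=125.5333, (K−S)⁺=0.0000, hold=2.9054 ⇒ V=2.9054 continue | (k=6,j=6): S=140.0279, (K−S)⁺=0.0000, hold=0.0000 ⇒ V=0.0000 continue  boundary S*=112.5391
step 5: (k=5,j=0): S=76.7732, (K−S)⁺=47.6268, hold=47.3857 ⇒ V=47.6268 exercise | (k=5,j=1): S=85.6377, (K−S)⁺=38.7623, hold=38.5212 ⇒ V=38.7623 exercise | (k=5,j=2): S=95.5257, (K−S)⁺=28.8743, hold=28.6331 ⇒ V=28.8743 exercise | (k=5,j=3): S=106.5555, (K−S)⁺=17.8445, hold=17.6034 ⇒ V=17.8445 exercise | (k=5,j=4): S=118.8588, (K−S)⁺=5.5412, hold=7.3321 ⇒ V=7.3321 continue | (k=5,j=5): S=132.5827, (K−S)⁺=0.0000, hold=1.4380 ⇒ V=1.4380 continue  boundary S*=106.5555
step 4: (k=4,j=0): S=81.0844, (K−S)⁺=43.3156, hold=43.0745 ⇒ V=43.3156 exercise | (k=4,j=1): S=90.4467, (K−S)⁺=33.9533, hold=33.7122 ⇒ V=33.9533 exercise | (k=4,j=2): S=100.8900, (K−S)⁺=23.5100, hold=23.2689 ⇒ V=23.5100 exercise | (k=4,j=3): S=112.5391, (K−S)⁺=11.8609, hold=12.5208 ⇒ V=12.5208 continue | (k=4,j=4): S=125.5333, (K−S)⁺=0.0000, hold=4.3523 ⇒ V=4.3523 continue  boundary S*=100.8900
step 3: (k=3,j=0): S=85.6377, (K−S)⁺=38.7623, hold=38.5212 ⇒ V=38.7623 exercise | (k=3,j=1): S=95.5257, (K−S)⁺=28.8743, hold=28.6331 ⇒ V=28.8743 exercise | (k=3,j=2): S=106.5555, (K−S)⁺=17.8445, hold=17.9354 ⇒ V=17.9354 continue | (k=3,j=3): S=118.8588, (K−S)⁺=5.5412, hold=8.3867 ⇒ V=8.3867 continue  boundary S*=95.5257
step 2: (k=2,j=0): S=90.4467, (K−S)⁺=33.9533, hold=33.7122 ⇒ V=33.9533 exercise | (k=2,j=1): S=100.8900, (K−S)⁺=23.5100, hold=23.3146 ⇒ V=23.5100 exercise | (k=2,j=2): S=112.5391, (K−S)⁺=11.8609, hold=13.0964 ⇒ V=13.0964 continue  boundary S*=100.8900
step 1: (k=1,j=0): S=95.5257, (K−S)⁺=28.8743, hold=28.6331 ⇒ V=28.8743 exercise | (k=1,j=1): S=106.5555, (K−S)⁺=17.8445, hold=18.2250 ⇒ V=18.2250 continue  boundary S*=95.5257
step 0: (k=0,j=0): S=100.8900, (K−S)⁺=23.5100, hold=23.4603 ⇒ V=23.5100 exercise  boundary S*=100.8900

price = 23.5100
boundary = 100.8900 95.5257 100.8900 95.5257 100.8900 106.5555 112.5391 106.5555
tree:
23.5100
28.8743 18.2250
33.9533 23.5100 13.0964
38.7623 28.8743 17.9354 8.3867
43.3156 33.9533 23.5100 12.5208 4.3523
47.6268 38.7623 28.8743 17.8445 7.3321 1.4380
51.7088 43.3156 33.9533 23.5100 11.8609 2.9054 0.0000
55.5738 47.6268 38.7623 28.8743 17.8445 5.8703 0.0000 0.0000
59.2332 51.7088 43.3156 33.9533 23.5100 11.8609 0.0000 0.0000 0.0000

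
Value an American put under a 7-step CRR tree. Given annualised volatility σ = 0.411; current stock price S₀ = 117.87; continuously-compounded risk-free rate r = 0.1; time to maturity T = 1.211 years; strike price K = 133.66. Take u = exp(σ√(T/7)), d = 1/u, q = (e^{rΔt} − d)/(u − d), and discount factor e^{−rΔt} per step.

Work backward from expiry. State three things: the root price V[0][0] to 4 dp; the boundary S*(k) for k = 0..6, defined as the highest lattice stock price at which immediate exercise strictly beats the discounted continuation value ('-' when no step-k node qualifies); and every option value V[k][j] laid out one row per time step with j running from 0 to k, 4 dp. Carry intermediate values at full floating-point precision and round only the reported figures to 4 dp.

price = 24.2340
boundary = - - 83.7374 70.5793 83.7374 99.3485 83.7374
tree:
24.2340
35.4080 14.2510
49.9226 22.5754 6.6832
63.0807 34.4168 11.8895 1.8736
74.1711 49.9226 20.5909 3.8759 0.0000
83.5189 63.0807 34.3115 8.0179 0.0000 0.0000
91.3978 74.1711 49.9226 16.5863 0.0000 0.0000 0.0000
98.0387 83.5189 63.0807 34.3115 0.0000 0.0000 0.0000 0.0000

Δt=0.17300, u=1.18643, d=0.84287, q=0.50816, disc=e^(-rΔt)=0.98285
k=7 terminal: V=max(K-S,0) → 98.0387 83.5189 63.0807 34.3115 0.0000 0.0000 0.0000 0.0000
k=6: j=0 S=42.2622 intr=91.3978 cont=89.1054 V=91.3978[EX]; j=1 S=59.4889 intr=74.1711 cont=71.8787 V=74.1711[EX]; j=2 S=83.7374 intr=49.9226 cont=47.6302 V=49.9226[EX]; j=3 S=117.8700 intr=15.7900 cont=16.5863 V=16.5863[hold]; j=4 S=165.9156 intr=0.0000 cont=0.0000 V=0.0000[hold]; j=5 S=233.5452 intr=0.0000 cont=0.0000 V=0.0000[hold]; j=6 S=328.7417 intr=0.0000 cont=0.0000 V=0.0000[hold]  S*(6)=83.7374
k=5: j=0 S=50.1411 intr=83.5189 cont=81.2265 V=83.5189[EX]; j=1 S=70.5793 intr=63.0807 cont=60.7882 V=63.0807[EX]; j=2 S=99.3485 intr=34.3115 cont=32.4168 V=34.3115[EX]; j=3 S=139.8444 intr=0.0000 cont=8.0179 V=8.0179[hold]; j=4 S=196.8471 intr=0.0000 cont=0.0000 V=0.0000[hold]; j=5 S=277.0849 intr=0.0000 cont=0.0000 V=0.0000[hold]  S*(5)=99.3485
k=4: j=0 S=59.4889 intr=74.1711 cont=71.8787 V=74.1711[EX]; j=1 S=83.7374 intr=49.9226 cont=47.6302 V=49.9226[EX]; j=2 S=117.8700 intr=15.7900 cont=20.5909 V=20.5909[hold]; j=3 S=165.9156 intr=0.0000 cont=3.8759 V=3.8759[hold]; j=4 S=233.5452 intr=0.0000 cont=0.0000 V=0.0000[hold]  S*(4)=83.7374
k=3: j=0 S=70.5793 intr=63.0807 cont=60.7882 V=63.0807[EX]; j=1 S=99.3485 intr=34.3115 cont=34.4168 V=34.4168[hold]; j=2 S=139.8444 intr=0.0000 cont=11.8895 V=11.8895[hold]; j=3 S=196.8471 intr=0.0000 cont=1.8736 V=1.8736[hold]  S*(3)=70.5793
k=2: j=0 S=83.7374 intr=49.9226 cont=47.6828 V=49.9226[EX]; j=1 S=117.8700 intr=15.7900 cont=22.5754 V=22.5754[hold]; j=2 S=165.9156 intr=0.0000 cont=6.6832 V=6.6832[hold]  S*(2)=83.7374
k=1: j=0 S=99.3485 intr=34.3115 cont=35.4080 V=35.4080[hold]; j=1 S=139.8444 intr=0.0000 cont=14.2510 V=14.2510[hold]  S*(1)=-
k=0: j=0 S=117.8700 intr=15.7900 cont=24.2340 V=24.2340[hold]  S*(0)=-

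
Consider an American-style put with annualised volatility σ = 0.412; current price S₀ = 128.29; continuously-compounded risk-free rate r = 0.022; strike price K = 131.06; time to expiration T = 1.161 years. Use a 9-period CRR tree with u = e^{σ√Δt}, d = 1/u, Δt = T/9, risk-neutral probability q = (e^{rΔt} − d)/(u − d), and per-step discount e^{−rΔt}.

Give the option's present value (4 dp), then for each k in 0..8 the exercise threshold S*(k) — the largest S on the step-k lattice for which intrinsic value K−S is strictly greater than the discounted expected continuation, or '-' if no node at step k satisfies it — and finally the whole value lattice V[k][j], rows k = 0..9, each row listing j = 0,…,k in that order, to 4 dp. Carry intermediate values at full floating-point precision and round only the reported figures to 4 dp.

Δt=0.12900, u=1.15949, d=0.86245, q=0.47264, disc=e^(-rΔt)=0.99717
k=9 terminal: V=max(K-S,0) → 97.1908 85.5260 69.8438 48.7605 20.4161 0.0000 0.0000 0.0000 0.0000 0.0000
k=8: j=0 S=39.2709 intr=91.7891 cont=91.4177 V=91.7891[EX]; j=1 S=52.7960 intr=78.2640 cont=77.8926 V=78.2640[EX]; j=2 S=70.9793 intr=60.0807 cont=59.7093 V=60.0807[EX]; j=3 S=95.4250 intr=35.6350 cont=35.2636 V=35.6350[EX]; j=4 S=128.2900 intr=2.7700 cont=10.7361 V=10.7361[hold]; j=5 S=172.4739 intr=0.0000 cont=0.0000 V=0.0000[hold]; j=6 S=231.8750 intr=0.0000 cont=0.0000 V=0.0000[hold]; j=7 S=311.7342 intr=0.0000 cont=0.0000 V=0.0000[hold]; j=8 S=419.0975 intr=0.0000 cont=0.0000 V=0.0000[hold]  S*(8)=95.4250
k=7: j=0 S=45.5340 intr=85.5260 cont=85.1546 V=85.5260[EX]; j=1 S=61.2162 intr=69.8438 cont=69.4724 V=69.8438[EX]; j=2 S=82.2995 intr=48.7605 cont=48.3891 V=48.7605[EX]; j=3 S=110.6439 intr=20.4161 cont=23.7991 V=23.7991[hold]; j=4 S=148.7504 intr=0.0000 cont=5.6457 V=5.6457[hold]; j=5 S=199.9810 intr=0.0000 cont=0.0000 V=0.0000[hold]; j=6 S=268.8557 intr=0.0000 cont=0.0000 V=0.0000[hold]; j=7 S=361.4513 intr=0.0000 cont=0.0000 V=0.0000[hold]  S*(7)=82.2995
k=6: j=0 S=52.7960 intr=78.2640 cont=77.8926 V=78.2640[EX]; j=1 S=70.9793 intr=60.0807 cont=59.7093 V=60.0807[EX]; j=2 S=95.4250 intr=35.6350 cont=36.8580 V=36.8580[hold]; j=3 S=128.2900 intr=2.7700 cont=15.1759 V=15.1759[hold]; j=4 S=172.4739 intr=0.0000 cont=2.9689 V=2.9689[hold]; j=5 S=231.8750 intr=0.0000 cont=0.0000 V=0.0000[hold]; j=6 S=311.7342 intr=0.0000 cont=0.0000 V=0.0000[hold]  S*(6)=70.9793
k=5: j=0 S=61.2162 intr=69.8438 cont=69.4724 V=69.8438[EX]; j=1 S=82.2995 intr=48.7605 cont=48.9655 V=48.9655[hold]; j=2 S=110.6439 intr=20.4161 cont=26.5347 V=26.5347[hold]; j=3 S=148.7504 intr=0.0000 cont=9.3797 V=9.3797[hold]; j=4 S=199.9810 intr=0.0000 cont=1.5612 V=1.5612[hold]; j=5 S=268.8557 intr=0.0000 cont=0.0000 V=0.0000[hold]  S*(5)=61.2162
k=4: j=0 S=70.9793 intr=60.0807 cont=59.8059 V=60.0807[EX]; j=1 S=95.4250 intr=35.6350 cont=38.2551 V=38.2551[hold]; j=2 S=128.2900 intr=2.7700 cont=18.3743 V=18.3743[hold]; j=3 S=172.4739 intr=0.0000 cont=5.6683 V=5.6683[hold]; j=4 S=231.8750 intr=0.0000 cont=0.8210 V=0.8210[hold]  S*(4)=70.9793
k=3: j=0 S=82.2995 intr=48.7605 cont=49.6240 V=49.6240[hold]; j=1 S=110.6439 intr=20.4161 cont=28.7768 V=28.7768[hold]; j=2 S=148.7504 intr=0.0000 cont=12.3339 V=12.3339[hold]; j=3 S=199.9810 intr=0.0000 cont=3.3677 V=3.3677[hold]  S*(3)=-
k=2: j=0 S=95.4250 intr=35.6350 cont=39.6581 V=39.6581[hold]; j=1 S=128.2900 intr=2.7700 cont=20.9457 V=20.9457[hold]; j=2 S=172.4739 intr=0.0000 cont=8.0731 V=8.0731[hold]  S*(2)=-
k=1: j=0 S=110.6439 intr=20.4161 cont=30.7265 V=30.7265[hold]; j=1 S=148.7504 intr=0.0000 cont=14.8195 V=14.8195[hold]  S*(1)=-
k=0: j=0 S=128.2900 intr=2.7700 cont=23.1424 V=23.1424[hold]  S*(0)=-

price = 23.1424
boundary = - - - - 70.9793 61.2162 70.9793 82.2995 95.4250
tree:
23.1424
30.7265 14.8195
39.6581 20.9457 8.0731
49.6240 28.7768 12.3339 3.3677
60.0807 38.2551 18.3743 5.6683 0.8210
69.8438 48.9655 26.5347 9.3797 1.5612 0.0000
78.2640 60.0807 36.8580 15.1759 2.9689 0.0000 0.0000
85.5260 69.8438 48.7605 23.7991 5.6457 0.0000 0.0000 0.0000
91.7891 78.2640 60.0807 35.6350 10.7361 0.0000 0.0000 0.0000 0.0000
97.1908 85.5260 69.8438 48.7605 20.4161 0.0000 0.0000 0.0000 0.0000 0.0000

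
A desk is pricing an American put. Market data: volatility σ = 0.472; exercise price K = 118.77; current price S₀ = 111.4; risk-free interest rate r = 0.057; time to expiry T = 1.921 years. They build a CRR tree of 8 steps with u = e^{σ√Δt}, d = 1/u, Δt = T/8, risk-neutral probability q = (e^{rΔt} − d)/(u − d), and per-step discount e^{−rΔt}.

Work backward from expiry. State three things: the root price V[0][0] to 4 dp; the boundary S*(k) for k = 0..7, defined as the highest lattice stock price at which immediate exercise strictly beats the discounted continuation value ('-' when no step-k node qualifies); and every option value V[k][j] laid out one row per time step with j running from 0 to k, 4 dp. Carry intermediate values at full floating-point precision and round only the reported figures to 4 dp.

Δt=0.24013  u=1.26023  d=0.79351  q=0.47196  discount=0.98641
step 8 (expiry): payoffs max(K−S,0) = 101.2597 90.9606 74.6038 48.6265 7.3700 0.0000 0.0000 0.0000 0.0000
step 7: (k=7,j=0): S=22.0670, (K−S)⁺=96.7030, hold=95.0885 ⇒ V=96.7030 exercise | (k=7,j=1): S=35.0462, (K−S)⁺=83.7238, hold=82.1093 ⇒ V=83.7238 exercise | (k=7,j=2): S=55.6594, (K−S)⁺=63.1106, hold=61.4960 ⇒ V=63.1106 exercise | (k=7,j=3): S=88.3968, (K−S)⁺=30.3732, hold=28.7587 ⇒ V=30.3732 exercise | (k=7,j=4): S=140.3893, (K−S)⁺=0.0000, hold=3.8387 ⇒ V=3.8387 continue | (k=7,j=5): S=222.9625, (K−S)⁺=0.0000, hold=0.0000 ⇒ V=0.0000 continue | (k=7,j=6): S=354.1029, (K−S)⁺=0.0000, hold=0.0000 ⇒ V=0.0000 continue | (k=7,j=7): S=562.3765, (K−S)⁺=0.0000, hold=0.0000 ⇒ V=0.0000 continue  boundary S*=88.3968
step 6: (k=6,j=0): S=27.8094, (K−S)⁺=90.9606, hold=89.3460 ⇒ V=90.9606 exercise | (k=6,j=1): S=44.1662, (K−S)⁺=74.6038, hold=72.9893 ⇒ V=74.6038 exercise | (k=6,j=2): S=70.1435, (K−S)⁺=48.6265, hold=47.0119 ⇒ V=48.6265 exercise | (k=6,j=3): S=111.4000, (K−S)⁺=7.3700, hold=17.6073 ⇒ V=17.6073 continue | (k=6,j=4): S=176.9224, (K−S)⁺=0.0000, hold=1.9995 ⇒ V=1.9995 continue | (k=6,j=5): S=280.9834, (K−S)⁺=0.0000, hold=0.0000 ⇒ V=0.0000 continue | (k=6,j=6): S=446.2501, (K−S)⁺=0.0000, hold=0.0000 ⇒ V=0.0000 continue  boundary S*=70.1435
step 5: (k=5,j=0): S=35.0462, (K−S)⁺=83.7238, hold=82.1093 ⇒ V=83.7238 exercise | (k=5,j=1): S=55.6594, (K−S)⁺=63.1106, hold=61.4960 ⇒ V=63.1106 exercise | (k=5,j=2): S=88.3968, (K−S)⁺=30.3732, hold=33.5246 ⇒ V=33.5246 continue | (k=5,j=3): S=140.3893, (K−S)⁺=0.0000, hold=10.1018 ⇒ V=10.1018 continue | (k=5,j=4): S=222.9625, (K−S)⁺=0.0000, hold=1.0414 ⇒ V=1.0414 continue | (k=5,j=5): S=354.1029, (K−S)⁺=0.0000, hold=0.0000 ⇒ V=0.0000 continue  boundary S*=55.6594
step 4: (k=4,j=0): S=44.1662, (K−S)⁺=74.6038, hold=72.9893 ⇒ V=74.6038 exercise | (k=4,j=1): S=70.1435, (K−S)⁺=48.6265, hold=48.4791 ⇒ V=48.6265 exercise | (k=4,j=2): S=111.4000, (K−S)⁺=7.3700, hold=22.1645 ⇒ V=22.1645 continue | (k=4,j=3): S=176.9224, (K−S)⁺=0.0000, hold=5.7465 ⇒ V=5.7465 continue | (k=4,j=4): S=280.9834, (K−S)⁺=0.0000, hold=0.5424 ⇒ V=0.5424 continue  boundary S*=70.1435
step 3: (k=3,j=0): S=55.6594, (K−S)⁺=63.1106, hold=61.4960 ⇒ V=63.1106 exercise | (k=3,j=1): S=88.3968, (K−S)⁺=30.3732, hold=35.6462 ⇒ V=35.6462 continue | (k=3,j=2): S=140.3893, (K−S)⁺=0.0000, hold=14.2199 ⇒ V=14.2199 continue | (k=3,j=3): S=222.9625, (K−S)⁺=0.0000, hold=3.2456 ⇒ V=3.2456 continue  boundary S*=55.6594
step 2: (k=2,j=0): S=70.1435, (K−S)⁺=48.6265, hold=49.4668 ⇒ V=49.4668 continue | (k=2,j=1): S=111.4000, (K−S)⁺=7.3700, hold=25.1867 ⇒ V=25.1867 continue | (k=2,j=2): S=176.9224, (K−S)⁺=0.0000, hold=8.9176 ⇒ V=8.9176 continue  boundary S*=-
step 1: (k=1,j=0): S=88.3968, (K−S)⁺=30.3732, hold=37.4908 ⇒ V=37.4908 continue | (k=1,j=1): S=140.3893, (K−S)⁺=0.0000, hold=17.2703 ⇒ V=17.2703 continue  boundary S*=-
step 0: (k=0,j=0): S=111.4000, (K−S)⁺=7.3700, hold=27.5676 ⇒ V=27.5676 continue  boundary S*=-

price = 27.5676
boundary = - - - 55.6594 70.1435 55.6594 70.1435 88.3968
tree:
27.5676
37.4908 17.2703
49.4668 25.1867 8.9176
63.1106 35.6462 14.2199 3.2456
74.6038 48.6265 22.1645 5.7465 0.5424
83.7238 63.1106 33.5246 10.1018 1.0414 0.0000
90.9606 74.6038 48.6265 17.6073 1.9995 0.0000 0.0000
96.7030 83.7238 63.1106 30.3732 3.8387 0.0000 0.0000 0.0000
101.2597 90.9606 74.6038 48.6265 7.3700 0.0000 0.0000 0.0000 0.0000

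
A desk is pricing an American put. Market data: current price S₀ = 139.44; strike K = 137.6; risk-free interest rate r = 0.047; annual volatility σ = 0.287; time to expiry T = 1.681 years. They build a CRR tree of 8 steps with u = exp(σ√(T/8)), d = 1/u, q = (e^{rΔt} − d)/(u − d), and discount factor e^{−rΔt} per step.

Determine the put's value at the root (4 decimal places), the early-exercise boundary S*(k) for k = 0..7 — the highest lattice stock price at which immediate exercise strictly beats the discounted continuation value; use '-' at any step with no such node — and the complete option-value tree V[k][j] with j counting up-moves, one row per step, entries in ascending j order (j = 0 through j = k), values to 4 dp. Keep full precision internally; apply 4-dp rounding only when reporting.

Δt=0.21013  u=1.14061  d=0.87673  q=0.50477  discount=0.99017
step 8 (expiry): payoffs max(K−S,0) = 88.9252 74.2750 55.2154 30.4193 0.0000 0.0000 0.0000 0.0000 0.0000
step 7: (k=7,j=0): S=55.5188, (K−S)⁺=82.0812, hold=80.7290 ⇒ V=82.0812 exercise | (k=7,j=1): S=72.2288, (K−S)⁺=65.3712, hold=64.0190 ⇒ V=65.3712 exercise | (k=7,j=2): S=93.9683, (K−S)⁺=43.6317, hold=42.2795 ⇒ V=43.6317 exercise | (k=7,j=3): S=122.2509, (K−S)⁺=15.3491, hold=14.9165 ⇒ V=15.3491 exercise | (k=7,j=4): S=159.0460, (K−S)⁺=0.0000, hold=0.0000 ⇒ V=0.0000 continue | (k=7,j=5): S=206.9157, (K−S)⁺=0.0000, hold=0.0000 ⇒ V=0.0000 continue | (k=7,j=6): S=269.1933, (K−S)⁺=0.0000, hold=0.0000 ⇒ V=0.0000 continue | (k=7,j=7): S=350.2152, (K−S)⁺=0.0000, hold=0.0000 ⇒ V=0.0000 continue  boundary S*=122.2509
step 6: (k=6,j=0): S=63.3250, (K−S)⁺=74.2750, hold=72.9228 ⇒ V=74.2750 exercise | (k=6,j=1): S=82.3846, (K−S)⁺=55.2154, hold=53.8632 ⇒ V=55.2154 exercise | (k=6,j=2): S=107.1807, (K−S)⁺=30.4193, hold=29.0671 ⇒ V=30.4193 exercise | (k=6,j=3): S=139.4400, (K−S)⁺=0.0000, hold=7.5267 ⇒ V=7.5267 continue | (k=6,j=4): S=181.4087, (K−S)⁺=0.0000, hold=0.0000 ⇒ V=0.0000 continue | (k=6,j=5): S=236.0092, (K−S)⁺=0.0000, hold=0.0000 ⇒ V=0.0000 continue | (k=6,j=6): S=307.0433, (K−S)⁺=0.0000, hold=0.0000 ⇒ V=0.0000 continue  boundary S*=107.1807
step 5: (k=5,j=0): S=72.2288, (K−S)⁺=65.3712, hold=64.0190 ⇒ V=65.3712 exercise | (k=5,j=1): S=93.9683, (K−S)⁺=43.6317, hold=42.2795 ⇒ V=43.6317 exercise | (k=5,j=2): S=122.2509, (K−S)⁺=15.3491, hold=18.6784 ⇒ V=18.6784 continue | (k=5,j=3): S=159.0460, (K−S)⁺=0.0000, hold=3.6908 ⇒ V=3.6908 continue | (k=5,j=4): S=206.9157, (K−S)⁺=0.0000, hold=0.0000 ⇒ V=0.0000 continue | (k=5,j=5): S=269.1933, (K−S)⁺=0.0000, hold=0.0000 ⇒ V=0.0000 continue  boundary S*=93.9683
step 4: (k=4,j=0): S=82.3846, (K−S)⁺=55.2154, hold=53.8632 ⇒ V=55.2154 exercise | (k=4,j=1): S=107.1807, (K−S)⁺=30.4193, hold=30.7311 ⇒ V=30.7311 continue | (k=4,j=2): S=139.4400, (K−S)⁺=0.0000, hold=11.0039 ⇒ V=11.0039 continue | (k=4,j=3): S=181.4087, (K−S)⁺=0.0000, hold=1.8098 ⇒ V=1.8098 continue | (k=4,j=4): S=236.0092, (K−S)⁺=0.0000, hold=0.0000 ⇒ V=0.0000 continue  boundary S*=82.3846
step 3: (k=3,j=0): S=93.9683, (K−S)⁺=43.6317, hold=42.4353 ⇒ V=43.6317 exercise | (k=3,j=1): S=122.2509, (K−S)⁺=15.3491, hold=20.5693 ⇒ V=20.5693 continue | (k=3,j=2): S=159.0460, (K−S)⁺=0.0000, hold=6.3005 ⇒ V=6.3005 continue | (k=3,j=3): S=206.9157, (K−S)⁺=0.0000, hold=0.8875 ⇒ V=0.8875 continue  boundary S*=93.9683
step 2: (k=2,j=0): S=107.1807, (K−S)⁺=30.4193, hold=31.6761 ⇒ V=31.6761 continue | (k=2,j=1): S=139.4400, (K−S)⁺=0.0000, hold=13.2355 ⇒ V=13.2355 continue | (k=2,j=2): S=181.4087, (K−S)⁺=0.0000, hold=3.5331 ⇒ V=3.5331 continue  boundary S*=-
step 1: (k=1,j=0): S=122.2509, (K−S)⁺=15.3491, hold=22.1481 ⇒ V=22.1481 continue | (k=1,j=1): S=159.0460, (K−S)⁺=0.0000, hold=8.2561 ⇒ V=8.2561 continue  boundary S*=-
step 0: (k=0,j=0): S=139.4400, (K−S)⁺=0.0000, hold=14.9871 ⇒ V=14.9871 continue  boundary S*=-

price = 14.9871
boundary = - - - 93.9683 82.3846 93.9683 107.1807 122.2509
tree:
14.9871
22.1481 8.2561
31.6761 13.2355 3.5331
43.6317 20.5693 6.3005 0.8875
55.2154 30.7311 11.0039 1.8098 0.0000
65.3712 43.6317 18.6784 3.6908 0.0000 0.0000
74.2750 55.2154 30.4193 7.5267 0.0000 0.0000 0.0000
82.0812 65.3712 43.6317 15.3491 0.0000 0.0000 0.0000 0.0000
88.9252 74.2750 55.2154 30.4193 0.0000 0.0000 0.0000 0.0000 0.0000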